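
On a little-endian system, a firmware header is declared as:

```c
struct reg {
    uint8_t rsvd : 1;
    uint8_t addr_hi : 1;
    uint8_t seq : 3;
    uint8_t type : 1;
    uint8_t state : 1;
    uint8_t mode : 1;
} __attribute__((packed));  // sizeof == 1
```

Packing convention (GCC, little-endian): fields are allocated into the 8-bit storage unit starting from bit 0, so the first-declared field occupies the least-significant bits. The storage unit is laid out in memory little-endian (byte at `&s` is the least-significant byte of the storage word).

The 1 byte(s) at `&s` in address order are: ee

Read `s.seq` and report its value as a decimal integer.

3

[0]=0xee (little-endian) → word 0xee
rsvd [0+:1] = (word>>0) & 0x1 = 0
addr_hi [1+:1] = (word>>1) & 0x1 = 1
seq [2+:3] = (word>>2) & 0x7 = 3  ←
type [5+:1] = (word>>5) & 0x1 = 1
state [6+:1] = (word>>6) & 0x1 = 1
mode [7+:1] = (word>>7) & 0x1 = 1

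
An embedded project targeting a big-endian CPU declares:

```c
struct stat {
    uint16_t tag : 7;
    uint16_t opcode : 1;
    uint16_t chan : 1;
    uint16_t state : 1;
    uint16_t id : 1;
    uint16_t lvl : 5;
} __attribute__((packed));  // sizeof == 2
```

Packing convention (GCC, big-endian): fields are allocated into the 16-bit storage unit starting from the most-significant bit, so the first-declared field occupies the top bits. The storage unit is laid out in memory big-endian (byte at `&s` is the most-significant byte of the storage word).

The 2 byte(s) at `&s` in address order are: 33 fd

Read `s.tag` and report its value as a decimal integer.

25

[0]=0x33 [1]=0xfd (big-endian) → word 0x33fd
tag [9+:7] = (word>>9) & 0x7f = 25  ←
opcode [8+:1] = (word>>8) & 0x1 = 1
chan [7+:1] = (word>>7) & 0x1 = 1
state [6+:1] = (word>>6) & 0x1 = 1
id [5+:1] = (word>>5) & 0x1 = 1
lvl [0+:5] = (word>>0) & 0x1f = 29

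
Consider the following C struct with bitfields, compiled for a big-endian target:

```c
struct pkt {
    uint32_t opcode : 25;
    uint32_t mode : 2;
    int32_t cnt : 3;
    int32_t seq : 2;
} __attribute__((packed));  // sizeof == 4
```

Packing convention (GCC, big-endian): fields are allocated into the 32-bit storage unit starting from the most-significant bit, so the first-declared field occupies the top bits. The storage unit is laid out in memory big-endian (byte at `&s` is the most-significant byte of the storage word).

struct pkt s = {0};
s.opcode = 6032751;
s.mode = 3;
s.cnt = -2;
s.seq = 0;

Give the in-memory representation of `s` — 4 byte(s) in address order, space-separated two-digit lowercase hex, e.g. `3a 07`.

2e 06 b7 f8

opcode (25b) val=6032751 bits=0x5c0d6f at bit 7: 0x2e06b780
mode (2b) val=3 bits=0x3 at bit 5: 0x2e06b7e0
cnt (3b) val=-2 bits=0x6 at bit 2: 0x2e06b7f8
seq (2b) val=0 bits=0x0 at bit 0: 0x2e06b7f8
word = 0x2e06b7f8 → big-endian bytes:
  [0]=0x2e  [1]=0x06  [2]=0xb7  [3]=0xf8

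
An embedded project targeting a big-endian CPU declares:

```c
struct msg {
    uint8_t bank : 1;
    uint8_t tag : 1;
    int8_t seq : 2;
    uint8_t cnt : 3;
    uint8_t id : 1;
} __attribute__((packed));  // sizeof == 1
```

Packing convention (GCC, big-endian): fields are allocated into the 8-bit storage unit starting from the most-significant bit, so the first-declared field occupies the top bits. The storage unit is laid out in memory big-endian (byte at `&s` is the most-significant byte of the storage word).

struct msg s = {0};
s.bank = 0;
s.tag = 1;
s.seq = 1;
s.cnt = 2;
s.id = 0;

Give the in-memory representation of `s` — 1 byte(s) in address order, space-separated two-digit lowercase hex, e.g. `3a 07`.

bank (1b) val=0 bits=0x0 at bit 7: 0x00
tag (1b) val=1 bits=0x1 at bit 6: 0x40
seq (2b) val=1 bits=0x1 at bit 4: 0x50
cnt (3b) val=2 bits=0x2 at bit 1: 0x54
id (1b) val=0 bits=0x0 at bit 0: 0x54
word = 0x54 → big-endian bytes:
  [0]=0x54

54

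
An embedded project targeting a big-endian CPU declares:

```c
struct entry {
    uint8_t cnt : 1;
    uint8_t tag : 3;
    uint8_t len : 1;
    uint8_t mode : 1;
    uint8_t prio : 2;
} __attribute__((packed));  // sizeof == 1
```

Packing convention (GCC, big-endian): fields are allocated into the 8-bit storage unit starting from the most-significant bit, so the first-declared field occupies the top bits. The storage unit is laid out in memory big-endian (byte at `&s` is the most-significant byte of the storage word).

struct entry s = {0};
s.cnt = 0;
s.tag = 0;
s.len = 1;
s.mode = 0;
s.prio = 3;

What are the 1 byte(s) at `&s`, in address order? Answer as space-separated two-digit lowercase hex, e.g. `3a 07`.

[7+:1] cnt=0 & 0x1 = 0x0; word=0x00
[4+:3] tag=0 & 0x7 = 0x0; word=0x00
[3+:1] len=1 & 0x1 = 0x1; word=0x08
[2+:1] mode=0 & 0x1 = 0x0; word=0x08
[0+:2] prio=3 & 0x3 = 0x3; word=0x0b
word = 0x0b → big-endian bytes:
  [0]=0x0b

0b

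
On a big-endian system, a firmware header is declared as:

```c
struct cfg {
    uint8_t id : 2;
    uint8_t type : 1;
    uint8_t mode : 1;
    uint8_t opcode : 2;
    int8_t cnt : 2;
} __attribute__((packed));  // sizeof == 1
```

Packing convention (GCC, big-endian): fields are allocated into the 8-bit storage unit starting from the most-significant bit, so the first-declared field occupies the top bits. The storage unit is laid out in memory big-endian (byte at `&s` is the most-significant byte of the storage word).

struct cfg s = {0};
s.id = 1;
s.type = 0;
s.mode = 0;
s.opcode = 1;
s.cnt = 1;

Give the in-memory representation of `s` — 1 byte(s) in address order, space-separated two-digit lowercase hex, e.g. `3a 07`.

id:2 = 1 → 0x1 << 6 → word 0x40
type:1 = 0 → 0x0 << 5 → word 0x40
mode:1 = 0 → 0x0 << 4 → word 0x40
opcode:2 = 1 → 0x1 << 2 → word 0x44
cnt:2 = 1 → 0x1 << 0 → word 0x45
word = 0x45 → big-endian bytes:
  [0]=0x45

45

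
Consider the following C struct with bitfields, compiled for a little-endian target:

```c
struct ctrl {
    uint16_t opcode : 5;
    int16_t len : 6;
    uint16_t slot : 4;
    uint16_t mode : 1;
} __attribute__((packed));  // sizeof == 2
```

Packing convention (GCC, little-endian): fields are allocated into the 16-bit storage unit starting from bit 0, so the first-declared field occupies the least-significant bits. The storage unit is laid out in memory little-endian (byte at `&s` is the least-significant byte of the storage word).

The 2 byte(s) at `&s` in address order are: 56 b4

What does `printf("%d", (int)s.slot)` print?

6

[0]=0x56 [1]=0xb4 (little-endian) → word 0xb456
opcode:5 @ bit 0 → (0xb456>>0)&0x1f = 0x16
len:6 @ bit 5 → (0xb456>>5)&0x3f = 0x22
slot:4 @ bit 11 → (0xb456>>11)&0xf = 0x6  ←
mode:1 @ bit 15 → (0xb456>>15)&0x1 = 0x1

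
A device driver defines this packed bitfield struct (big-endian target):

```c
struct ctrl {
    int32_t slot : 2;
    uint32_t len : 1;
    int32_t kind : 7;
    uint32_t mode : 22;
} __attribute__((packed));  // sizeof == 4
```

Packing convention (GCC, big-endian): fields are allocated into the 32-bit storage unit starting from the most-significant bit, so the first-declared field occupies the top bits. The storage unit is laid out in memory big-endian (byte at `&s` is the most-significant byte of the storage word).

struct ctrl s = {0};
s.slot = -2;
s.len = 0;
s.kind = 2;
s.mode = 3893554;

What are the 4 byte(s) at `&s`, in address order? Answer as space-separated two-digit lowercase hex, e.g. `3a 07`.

80 bb 69 32

[30+:2] slot=-2 & 0x3 = 0x2; word=0x80000000
[29+:1] len=0 & 0x1 = 0x0; word=0x80000000
[22+:7] kind=2 & 0x7f = 0x2; word=0x80800000
[0+:22] mode=3893554 & 0x3fffff = 0x3b6932; word=0x80bb6932
word = 0x80bb6932 → big-endian bytes:
  [0]=0x80  [1]=0xbb  [2]=0x69  [3]=0x32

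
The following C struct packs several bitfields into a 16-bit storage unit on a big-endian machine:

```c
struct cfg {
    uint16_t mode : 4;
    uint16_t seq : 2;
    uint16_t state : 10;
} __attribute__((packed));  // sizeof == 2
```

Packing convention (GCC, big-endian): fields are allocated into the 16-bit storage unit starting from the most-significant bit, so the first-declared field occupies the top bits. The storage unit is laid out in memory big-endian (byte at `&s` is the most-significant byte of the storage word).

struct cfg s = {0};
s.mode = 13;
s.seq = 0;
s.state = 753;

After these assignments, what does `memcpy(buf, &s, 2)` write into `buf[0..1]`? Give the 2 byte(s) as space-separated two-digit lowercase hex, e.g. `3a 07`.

d2 f1

mode:4 = 13 → 0xd << 12 → word 0xd000
seq:2 = 0 → 0x0 << 10 → word 0xd000
state:10 = 753 → 0x2f1 << 0 → word 0xd2f1
word = 0xd2f1 → big-endian bytes:
  [0]=0xd2  [1]=0xf1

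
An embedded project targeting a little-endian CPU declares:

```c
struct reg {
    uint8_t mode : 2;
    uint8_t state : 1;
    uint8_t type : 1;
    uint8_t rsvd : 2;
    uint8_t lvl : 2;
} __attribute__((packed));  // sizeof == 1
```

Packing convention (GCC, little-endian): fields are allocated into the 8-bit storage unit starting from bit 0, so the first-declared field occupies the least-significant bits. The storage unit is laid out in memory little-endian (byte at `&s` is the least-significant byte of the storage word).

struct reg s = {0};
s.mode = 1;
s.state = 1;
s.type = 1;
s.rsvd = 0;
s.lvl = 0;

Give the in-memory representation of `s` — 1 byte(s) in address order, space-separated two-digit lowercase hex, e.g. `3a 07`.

0d

mode:2 = 1 → 0x1 << 0 → word 0x01
state:1 = 1 → 0x1 << 2 → word 0x05
type:1 = 1 → 0x1 << 3 → word 0x0d
rsvd:2 = 0 → 0x0 << 4 → word 0x0d
lvl:2 = 0 → 0x0 << 6 → word 0x0d
word = 0x0d → little-endian bytes:
  [0]=0x0d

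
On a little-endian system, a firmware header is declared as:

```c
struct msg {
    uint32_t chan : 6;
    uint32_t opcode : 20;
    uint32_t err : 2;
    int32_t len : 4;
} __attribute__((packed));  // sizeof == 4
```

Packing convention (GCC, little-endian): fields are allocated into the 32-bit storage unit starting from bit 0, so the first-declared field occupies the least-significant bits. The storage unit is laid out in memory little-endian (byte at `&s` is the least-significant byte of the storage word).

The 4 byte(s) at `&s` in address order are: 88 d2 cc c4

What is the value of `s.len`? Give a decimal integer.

-4

[0]=0x88 [1]=0xd2 [2]=0xcc [3]=0xc4 (little-endian) → word 0xc4ccd288
chan:6 @ bit 0 → (0xc4ccd288>>0)&0x3f = 0x8
opcode:20 @ bit 6 → (0xc4ccd288>>6)&0xfffff = 0x3334a
err:2 @ bit 26 → (0xc4ccd288>>26)&0x3 = 0x1
len:4 @ bit 28 → (0xc4ccd288>>28)&0xf = 0xc  ←
len signed 4b, MSB=1: 12 - 16 = -4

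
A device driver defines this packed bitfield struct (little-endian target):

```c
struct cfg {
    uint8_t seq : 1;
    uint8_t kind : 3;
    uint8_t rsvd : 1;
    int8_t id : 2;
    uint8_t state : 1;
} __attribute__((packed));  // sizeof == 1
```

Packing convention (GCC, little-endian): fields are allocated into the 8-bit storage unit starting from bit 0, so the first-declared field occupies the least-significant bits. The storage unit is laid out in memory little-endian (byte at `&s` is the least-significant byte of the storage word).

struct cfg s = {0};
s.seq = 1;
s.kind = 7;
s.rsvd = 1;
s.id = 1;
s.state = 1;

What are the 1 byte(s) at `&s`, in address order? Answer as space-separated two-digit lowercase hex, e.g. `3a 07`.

[0+:1] seq=1 & 0x1 = 0x1; word=0x01
[1+:3] kind=7 & 0x7 = 0x7; word=0x0f
[4+:1] rsvd=1 & 0x1 = 0x1; word=0x1f
[5+:2] id=1 & 0x3 = 0x1; word=0x3f
[7+:1] state=1 & 0x1 = 0x1; word=0xbf
word = 0xbf → little-endian bytes:
  [0]=0xbf

bf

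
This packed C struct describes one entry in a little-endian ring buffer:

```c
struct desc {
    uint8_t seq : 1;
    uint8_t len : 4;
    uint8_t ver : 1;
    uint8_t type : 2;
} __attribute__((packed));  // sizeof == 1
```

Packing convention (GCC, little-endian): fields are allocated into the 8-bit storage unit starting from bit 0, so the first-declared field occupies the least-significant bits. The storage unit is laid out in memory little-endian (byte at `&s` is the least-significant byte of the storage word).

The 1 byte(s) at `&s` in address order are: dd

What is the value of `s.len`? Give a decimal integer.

14

[0]=0xdd (little-endian) → word 0xdd
seq:1 @ bit 0 → (0xdd>>0)&0x1 = 0x1
len:4 @ bit 1 → (0xdd>>1)&0xf = 0xe  ←
ver:1 @ bit 5 → (0xdd>>5)&0x1 = 0x0
type:2 @ bit 6 → (0xdd>>6)&0x3 = 0x3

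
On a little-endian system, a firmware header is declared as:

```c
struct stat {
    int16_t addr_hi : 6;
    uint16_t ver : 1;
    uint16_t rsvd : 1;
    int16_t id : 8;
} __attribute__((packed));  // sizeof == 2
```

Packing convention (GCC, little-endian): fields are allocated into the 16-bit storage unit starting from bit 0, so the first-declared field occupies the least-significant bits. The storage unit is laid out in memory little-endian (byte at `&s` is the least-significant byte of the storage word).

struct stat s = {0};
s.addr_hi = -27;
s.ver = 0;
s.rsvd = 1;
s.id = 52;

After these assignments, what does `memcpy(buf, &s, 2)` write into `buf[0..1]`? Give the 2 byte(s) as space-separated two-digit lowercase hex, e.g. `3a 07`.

addr_hi (6b) val=-27 bits=0x25 at bit 0: 0x0025
ver (1b) val=0 bits=0x0 at bit 6: 0x0025
rsvd (1b) val=1 bits=0x1 at bit 7: 0x00a5
id (8b) val=52 bits=0x34 at bit 8: 0x34a5
word = 0x34a5 → little-endian bytes:
  [0]=0xa5  [1]=0x34

a5 34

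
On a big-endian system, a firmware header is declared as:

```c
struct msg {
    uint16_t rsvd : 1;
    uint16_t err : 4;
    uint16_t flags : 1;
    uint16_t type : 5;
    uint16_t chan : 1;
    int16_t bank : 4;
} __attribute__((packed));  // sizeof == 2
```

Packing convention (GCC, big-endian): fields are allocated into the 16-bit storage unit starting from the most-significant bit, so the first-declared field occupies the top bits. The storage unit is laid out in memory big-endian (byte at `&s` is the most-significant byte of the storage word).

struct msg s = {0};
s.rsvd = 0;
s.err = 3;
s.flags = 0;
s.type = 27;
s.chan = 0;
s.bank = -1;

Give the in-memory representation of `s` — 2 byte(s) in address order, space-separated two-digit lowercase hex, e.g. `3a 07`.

1b 6f

rsvd (1b) val=0 bits=0x0 at bit 15: 0x0000
err (4b) val=3 bits=0x3 at bit 11: 0x1800
flags (1b) val=0 bits=0x0 at bit 10: 0x1800
type (5b) val=27 bits=0x1b at bit 5: 0x1b60
chan (1b) val=0 bits=0x0 at bit 4: 0x1b60
bank (4b) val=-1 bits=0xf at bit 0: 0x1b6f
word = 0x1b6f → big-endian bytes:
  [0]=0x1b  [1]=0x6f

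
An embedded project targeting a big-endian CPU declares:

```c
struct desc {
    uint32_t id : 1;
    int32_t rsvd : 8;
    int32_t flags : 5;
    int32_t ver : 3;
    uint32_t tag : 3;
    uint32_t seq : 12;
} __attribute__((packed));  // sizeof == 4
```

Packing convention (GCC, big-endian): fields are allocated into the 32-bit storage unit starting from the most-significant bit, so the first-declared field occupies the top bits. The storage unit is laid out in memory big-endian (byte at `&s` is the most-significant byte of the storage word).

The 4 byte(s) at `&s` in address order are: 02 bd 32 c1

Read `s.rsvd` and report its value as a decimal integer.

[0]=0x02 [1]=0xbd [2]=0x32 [3]=0xc1 (big-endian) → word 0x02bd32c1
id [31+:1] = (word>>31) & 0x1 = 0
rsvd [23+:8] = (word>>23) & 0xff = 5  ←
flags [18+:5] = (word>>18) & 0x1f = 15
ver [15+:3] = (word>>15) & 0x7 = 2
tag [12+:3] = (word>>12) & 0x7 = 3
seq [0+:12] = (word>>0) & 0xfff = 705
rsvd signed 8b, MSB=0: value = 5

5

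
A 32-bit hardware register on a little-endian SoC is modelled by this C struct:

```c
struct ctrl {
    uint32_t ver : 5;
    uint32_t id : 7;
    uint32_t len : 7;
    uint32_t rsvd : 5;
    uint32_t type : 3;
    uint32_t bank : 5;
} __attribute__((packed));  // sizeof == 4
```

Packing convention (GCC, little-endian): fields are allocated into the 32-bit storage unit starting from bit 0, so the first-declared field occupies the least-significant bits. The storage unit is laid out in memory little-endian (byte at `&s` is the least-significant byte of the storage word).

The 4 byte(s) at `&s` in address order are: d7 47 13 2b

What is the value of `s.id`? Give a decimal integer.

[0]=0xd7 [1]=0x47 [2]=0x13 [3]=0x2b (little-endian) → word 0x2b1347d7
ver [0+:5] = (word>>0) & 0x1f = 23
id [5+:7] = (word>>5) & 0x7f = 62  ←
len [12+:7] = (word>>12) & 0x7f = 52
rsvd [19+:5] = (word>>19) & 0x1f = 2
type [24+:3] = (word>>24) & 0x7 = 3
bank [27+:5] = (word>>27) & 0x1f = 5

62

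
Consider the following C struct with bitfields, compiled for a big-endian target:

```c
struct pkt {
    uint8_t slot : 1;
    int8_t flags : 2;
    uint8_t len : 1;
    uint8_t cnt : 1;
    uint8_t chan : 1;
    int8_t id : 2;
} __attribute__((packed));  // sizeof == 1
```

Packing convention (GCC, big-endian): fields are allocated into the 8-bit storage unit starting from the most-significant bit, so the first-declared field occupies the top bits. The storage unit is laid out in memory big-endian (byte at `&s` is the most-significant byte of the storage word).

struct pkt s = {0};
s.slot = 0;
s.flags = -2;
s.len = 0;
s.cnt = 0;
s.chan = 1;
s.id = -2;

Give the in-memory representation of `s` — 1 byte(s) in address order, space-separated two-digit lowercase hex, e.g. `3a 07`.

slot:1 = 0 → 0x0 << 7 → word 0x00
flags:2 = -2 → 0x2 << 5 → word 0x40
len:1 = 0 → 0x0 << 4 → word 0x40
cnt:1 = 0 → 0x0 << 3 → word 0x40
chan:1 = 1 → 0x1 << 2 → word 0x44
id:2 = -2 → 0x2 << 0 → word 0x46
word = 0x46 → big-endian bytes:
  [0]=0x46

46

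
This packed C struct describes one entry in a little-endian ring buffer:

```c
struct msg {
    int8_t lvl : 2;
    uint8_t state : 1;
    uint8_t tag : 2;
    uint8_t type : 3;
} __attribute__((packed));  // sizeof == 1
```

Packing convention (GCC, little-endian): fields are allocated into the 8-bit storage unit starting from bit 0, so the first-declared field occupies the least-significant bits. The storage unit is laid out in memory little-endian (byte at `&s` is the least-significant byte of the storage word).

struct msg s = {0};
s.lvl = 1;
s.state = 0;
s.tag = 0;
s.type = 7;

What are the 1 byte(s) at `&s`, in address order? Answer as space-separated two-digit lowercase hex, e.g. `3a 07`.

lvl (2b) val=1 bits=0x1 at bit 0: 0x01
state (1b) val=0 bits=0x0 at bit 2: 0x01
tag (2b) val=0 bits=0x0 at bit 3: 0x01
type (3b) val=7 bits=0x7 at bit 5: 0xe1
word = 0xe1 → little-endian bytes:
  [0]=0xe1

e1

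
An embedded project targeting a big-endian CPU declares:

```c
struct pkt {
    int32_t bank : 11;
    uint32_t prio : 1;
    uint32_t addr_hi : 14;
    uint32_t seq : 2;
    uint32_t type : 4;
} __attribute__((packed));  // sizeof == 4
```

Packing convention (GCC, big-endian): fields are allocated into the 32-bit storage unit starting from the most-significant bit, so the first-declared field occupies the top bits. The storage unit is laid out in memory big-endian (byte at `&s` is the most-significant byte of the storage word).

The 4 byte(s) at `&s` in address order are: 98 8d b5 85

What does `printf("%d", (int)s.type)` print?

[0]=0x98 [1]=0x8d [2]=0xb5 [3]=0x85 (big-endian) → word 0x988db585
bank:11 @ bit 21 → (0x988db585>>21)&0x7ff = 0x4c4
prio:1 @ bit 20 → (0x988db585>>20)&0x1 = 0x0
addr_hi:14 @ bit 6 → (0x988db585>>6)&0x3fff = 0x36d6
seq:2 @ bit 4 → (0x988db585>>4)&0x3 = 0x0
type:4 @ bit 0 → (0x988db585>>0)&0xf = 0x5  ←

5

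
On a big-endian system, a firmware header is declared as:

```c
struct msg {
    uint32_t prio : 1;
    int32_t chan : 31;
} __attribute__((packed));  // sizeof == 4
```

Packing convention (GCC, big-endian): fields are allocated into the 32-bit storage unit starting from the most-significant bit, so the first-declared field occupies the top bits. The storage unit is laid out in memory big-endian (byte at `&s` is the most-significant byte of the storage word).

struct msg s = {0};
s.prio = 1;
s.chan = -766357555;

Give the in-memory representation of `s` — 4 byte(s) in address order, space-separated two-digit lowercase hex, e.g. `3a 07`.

d2 52 4f cd

prio:1 = 1 → 0x1 << 31 → word 0x80000000
chan:31 = -766357555 → 0x52524fcd << 0 → word 0xd2524fcd
word = 0xd2524fcd → big-endian bytes:
  [0]=0xd2  [1]=0x52  [2]=0x4f  [3]=0xcd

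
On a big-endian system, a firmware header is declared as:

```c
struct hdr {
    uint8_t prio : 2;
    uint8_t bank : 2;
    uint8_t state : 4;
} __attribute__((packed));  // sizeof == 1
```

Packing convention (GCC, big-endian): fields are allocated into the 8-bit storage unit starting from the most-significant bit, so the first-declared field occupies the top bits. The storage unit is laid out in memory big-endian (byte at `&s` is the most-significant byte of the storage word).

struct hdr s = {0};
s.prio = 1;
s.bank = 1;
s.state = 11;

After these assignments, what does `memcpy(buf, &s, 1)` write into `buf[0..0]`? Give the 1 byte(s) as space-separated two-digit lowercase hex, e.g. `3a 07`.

prio:2 = 1 → 0x1 << 6 → word 0x40
bank:2 = 1 → 0x1 << 4 → word 0x50
state:4 = 11 → 0xb << 0 → word 0x5b
word = 0x5b → big-endian bytes:
  [0]=0x5b

5b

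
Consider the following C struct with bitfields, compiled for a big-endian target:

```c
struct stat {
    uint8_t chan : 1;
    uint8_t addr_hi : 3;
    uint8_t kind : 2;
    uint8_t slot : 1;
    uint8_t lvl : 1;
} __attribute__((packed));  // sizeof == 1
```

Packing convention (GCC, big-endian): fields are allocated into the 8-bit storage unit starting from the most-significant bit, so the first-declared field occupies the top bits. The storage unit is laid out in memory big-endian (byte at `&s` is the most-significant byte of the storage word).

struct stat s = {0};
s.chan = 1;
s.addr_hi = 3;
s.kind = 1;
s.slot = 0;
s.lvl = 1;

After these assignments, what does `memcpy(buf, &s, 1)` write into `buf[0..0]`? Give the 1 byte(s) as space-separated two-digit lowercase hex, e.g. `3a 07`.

b5

chan (1b) val=1 bits=0x1 at bit 7: 0x80
addr_hi (3b) val=3 bits=0x3 at bit 4: 0xb0
kind (2b) val=1 bits=0x1 at bit 2: 0xb4
slot (1b) val=0 bits=0x0 at bit 1: 0xb4
lvl (1b) val=1 bits=0x1 at bit 0: 0xb5
word = 0xb5 → big-endian bytes:
  [0]=0xb5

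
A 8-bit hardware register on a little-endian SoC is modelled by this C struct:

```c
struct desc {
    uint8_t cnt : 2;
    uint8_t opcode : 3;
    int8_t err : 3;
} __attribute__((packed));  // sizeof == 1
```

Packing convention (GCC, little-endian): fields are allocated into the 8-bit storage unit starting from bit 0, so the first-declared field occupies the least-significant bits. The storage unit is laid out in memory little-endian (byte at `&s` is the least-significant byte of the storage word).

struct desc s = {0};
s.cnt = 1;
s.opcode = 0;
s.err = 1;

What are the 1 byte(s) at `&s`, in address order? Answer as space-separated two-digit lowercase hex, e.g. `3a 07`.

cnt (2b) val=1 bits=0x1 at bit 0: 0x01
opcode (3b) val=0 bits=0x0 at bit 2: 0x01
err (3b) val=1 bits=0x1 at bit 5: 0x21
word = 0x21 → little-endian bytes:
  [0]=0x21

21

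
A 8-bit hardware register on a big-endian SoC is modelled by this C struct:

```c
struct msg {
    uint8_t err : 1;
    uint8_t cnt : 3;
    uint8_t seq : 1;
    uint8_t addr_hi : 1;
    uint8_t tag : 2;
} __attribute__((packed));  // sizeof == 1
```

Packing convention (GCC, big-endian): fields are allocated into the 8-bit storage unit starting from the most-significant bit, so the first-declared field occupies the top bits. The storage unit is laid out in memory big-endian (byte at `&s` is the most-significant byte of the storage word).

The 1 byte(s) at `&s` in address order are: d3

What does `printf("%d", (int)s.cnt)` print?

[0]=0xd3 (big-endian) → word 0xd3
err [7+:1] = (word>>7) & 0x1 = 1
cnt [4+:3] = (word>>4) & 0x7 = 5  ←
seq [3+:1] = (word>>3) & 0x1 = 0
addr_hi [2+:1] = (word>>2) & 0x1 = 0
tag [0+:2] = (word>>0) & 0x3 = 3

5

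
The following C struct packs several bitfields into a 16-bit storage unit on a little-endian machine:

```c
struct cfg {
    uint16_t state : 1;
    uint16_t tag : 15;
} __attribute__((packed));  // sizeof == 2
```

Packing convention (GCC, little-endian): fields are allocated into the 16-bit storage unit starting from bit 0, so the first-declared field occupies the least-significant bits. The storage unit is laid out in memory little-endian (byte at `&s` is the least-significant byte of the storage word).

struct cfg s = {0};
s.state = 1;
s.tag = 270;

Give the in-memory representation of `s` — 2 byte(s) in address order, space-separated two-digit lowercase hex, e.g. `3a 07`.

state:1 = 1 → 0x1 << 0 → word 0x0001
tag:15 = 270 → 0x10e << 1 → word 0x021d
word = 0x021d → little-endian bytes:
  [0]=0x1d  [1]=0x02

1d 02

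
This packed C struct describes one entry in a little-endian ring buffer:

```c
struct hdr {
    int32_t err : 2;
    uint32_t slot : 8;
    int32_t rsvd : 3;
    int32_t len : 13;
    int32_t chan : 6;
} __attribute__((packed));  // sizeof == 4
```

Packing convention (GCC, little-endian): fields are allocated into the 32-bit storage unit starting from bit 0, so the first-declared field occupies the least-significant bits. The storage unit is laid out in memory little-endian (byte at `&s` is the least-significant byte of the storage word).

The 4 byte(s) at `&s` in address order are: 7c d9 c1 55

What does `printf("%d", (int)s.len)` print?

[0]=0x7c [1]=0xd9 [2]=0xc1 [3]=0x55 (little-endian) → word 0x55c1d97c
err:2 @ bit 0 → (0x55c1d97c>>0)&0x3 = 0x0
slot:8 @ bit 2 → (0x55c1d97c>>2)&0xff = 0x5f
rsvd:3 @ bit 10 → (0x55c1d97c>>10)&0x7 = 0x6
len:13 @ bit 13 → (0x55c1d97c>>13)&0x1fff = 0xe0e  ←
chan:6 @ bit 26 → (0x55c1d97c>>26)&0x3f = 0x15
len signed 13b, MSB=0: value = 3598

3598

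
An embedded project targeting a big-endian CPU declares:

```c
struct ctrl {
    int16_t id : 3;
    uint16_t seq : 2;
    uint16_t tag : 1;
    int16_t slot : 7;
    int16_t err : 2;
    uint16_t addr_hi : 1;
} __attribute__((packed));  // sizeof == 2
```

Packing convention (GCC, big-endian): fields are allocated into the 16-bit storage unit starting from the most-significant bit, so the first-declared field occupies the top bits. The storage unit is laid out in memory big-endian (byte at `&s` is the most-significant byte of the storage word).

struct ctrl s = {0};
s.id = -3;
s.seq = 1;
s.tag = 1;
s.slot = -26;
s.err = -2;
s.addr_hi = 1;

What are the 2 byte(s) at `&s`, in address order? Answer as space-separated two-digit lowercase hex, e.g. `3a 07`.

id (3b) val=-3 bits=0x5 at bit 13: 0xa000
seq (2b) val=1 bits=0x1 at bit 11: 0xa800
tag (1b) val=1 bits=0x1 at bit 10: 0xac00
slot (7b) val=-26 bits=0x66 at bit 3: 0xaf30
err (2b) val=-2 bits=0x2 at bit 1: 0xaf34
addr_hi (1b) val=1 bits=0x1 at bit 0: 0xaf35
word = 0xaf35 → big-endian bytes:
  [0]=0xaf  [1]=0x35

af 35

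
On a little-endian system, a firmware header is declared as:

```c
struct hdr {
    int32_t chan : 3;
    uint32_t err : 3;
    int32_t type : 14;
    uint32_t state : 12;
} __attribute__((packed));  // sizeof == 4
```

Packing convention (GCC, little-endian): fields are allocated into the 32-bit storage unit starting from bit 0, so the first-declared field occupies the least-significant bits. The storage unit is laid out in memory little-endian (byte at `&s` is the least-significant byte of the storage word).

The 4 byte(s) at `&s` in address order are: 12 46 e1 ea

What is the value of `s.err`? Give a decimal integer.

[0]=0x12 [1]=0x46 [2]=0xe1 [3]=0xea (little-endian) → word 0xeae14612
chan [0+:3] = (word>>0) & 0x7 = 2
err [3+:3] = (word>>3) & 0x7 = 2  ←
type [6+:14] = (word>>6) & 0x3fff = 1304
state [20+:12] = (word>>20) & 0xfff = 3758

2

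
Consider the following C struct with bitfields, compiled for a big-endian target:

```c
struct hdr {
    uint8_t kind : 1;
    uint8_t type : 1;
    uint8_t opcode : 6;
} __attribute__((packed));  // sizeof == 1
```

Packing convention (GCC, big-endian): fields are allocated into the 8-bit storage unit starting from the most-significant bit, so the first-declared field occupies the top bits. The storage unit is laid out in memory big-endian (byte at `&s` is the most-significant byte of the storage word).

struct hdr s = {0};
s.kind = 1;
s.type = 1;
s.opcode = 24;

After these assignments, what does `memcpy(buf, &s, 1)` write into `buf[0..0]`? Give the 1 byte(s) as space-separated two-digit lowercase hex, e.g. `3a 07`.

d8

kind:1 = 1 → 0x1 << 7 → word 0x80
type:1 = 1 → 0x1 << 6 → word 0xc0
opcode:6 = 24 → 0x18 << 0 → word 0xd8
word = 0xd8 → big-endian bytes:
  [0]=0xd8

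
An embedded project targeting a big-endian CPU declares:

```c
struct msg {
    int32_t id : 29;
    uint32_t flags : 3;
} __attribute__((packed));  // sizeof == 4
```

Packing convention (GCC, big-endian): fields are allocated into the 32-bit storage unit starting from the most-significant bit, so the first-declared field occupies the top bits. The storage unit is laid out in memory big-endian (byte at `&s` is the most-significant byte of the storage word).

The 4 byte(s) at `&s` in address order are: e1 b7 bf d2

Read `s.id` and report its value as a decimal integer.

[0]=0xe1 [1]=0xb7 [2]=0xbf [3]=0xd2 (big-endian) → word 0xe1b7bfd2
id [3+:29] = (word>>3) & 0x1fffffff = 473364474  ←
flags [0+:3] = (word>>0) & 0x7 = 2
id signed 29b, MSB=1: 473364474 - 536870912 = -63506438

-63506438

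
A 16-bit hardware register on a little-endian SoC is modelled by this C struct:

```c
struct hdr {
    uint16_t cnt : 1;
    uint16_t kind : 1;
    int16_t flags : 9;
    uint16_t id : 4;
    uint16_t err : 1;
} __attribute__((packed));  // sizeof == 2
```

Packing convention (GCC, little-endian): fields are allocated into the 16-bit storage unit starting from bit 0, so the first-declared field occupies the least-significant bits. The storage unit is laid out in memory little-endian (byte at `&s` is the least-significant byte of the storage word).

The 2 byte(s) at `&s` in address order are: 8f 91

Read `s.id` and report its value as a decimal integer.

[0]=0x8f [1]=0x91 (little-endian) → word 0x918f
cnt:1 @ bit 0 → (0x918f>>0)&0x1 = 0x1
kind:1 @ bit 1 → (0x918f>>1)&0x1 = 0x1
flags:9 @ bit 2 → (0x918f>>2)&0x1ff = 0x63
id:4 @ bit 11 → (0x918f>>11)&0xf = 0x2  ←
err:1 @ bit 15 → (0x918f>>15)&0x1 = 0x1

2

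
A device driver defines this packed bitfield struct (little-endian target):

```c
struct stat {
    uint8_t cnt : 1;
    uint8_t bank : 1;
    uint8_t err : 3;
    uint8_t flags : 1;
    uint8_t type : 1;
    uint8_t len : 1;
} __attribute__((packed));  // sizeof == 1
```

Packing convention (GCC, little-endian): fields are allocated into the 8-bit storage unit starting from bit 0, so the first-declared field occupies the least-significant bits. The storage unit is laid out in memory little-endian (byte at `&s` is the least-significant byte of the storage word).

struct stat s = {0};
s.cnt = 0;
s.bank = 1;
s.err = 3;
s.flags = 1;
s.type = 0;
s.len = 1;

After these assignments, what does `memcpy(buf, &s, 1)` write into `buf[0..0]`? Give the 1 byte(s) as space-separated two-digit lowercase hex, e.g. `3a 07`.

ae

cnt (1b) val=0 bits=0x0 at bit 0: 0x00
bank (1b) val=1 bits=0x1 at bit 1: 0x02
err (3b) val=3 bits=0x3 at bit 2: 0x0e
flags (1b) val=1 bits=0x1 at bit 5: 0x2e
type (1b) val=0 bits=0x0 at bit 6: 0x2e
len (1b) val=1 bits=0x1 at bit 7: 0xae
word = 0xae → little-endian bytes:
  [0]=0xae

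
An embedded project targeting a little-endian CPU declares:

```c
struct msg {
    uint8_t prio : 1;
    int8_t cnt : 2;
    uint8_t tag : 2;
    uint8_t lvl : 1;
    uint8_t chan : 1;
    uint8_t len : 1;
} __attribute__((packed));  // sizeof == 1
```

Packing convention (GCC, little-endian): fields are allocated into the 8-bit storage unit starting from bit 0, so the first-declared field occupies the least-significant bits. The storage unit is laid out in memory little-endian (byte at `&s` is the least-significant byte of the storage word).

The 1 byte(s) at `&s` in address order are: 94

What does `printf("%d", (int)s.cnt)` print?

-2

[0]=0x94 (little-endian) → word 0x94
prio [0+:1] = (word>>0) & 0x1 = 0
cnt [1+:2] = (word>>1) & 0x3 = 2  ←
tag [3+:2] = (word>>3) & 0x3 = 2
lvl [5+:1] = (word>>5) & 0x1 = 0
chan [6+:1] = (word>>6) & 0x1 = 0
len [7+:1] = (word>>7) & 0x1 = 1
cnt signed 2b, MSB=1: 2 - 4 = -2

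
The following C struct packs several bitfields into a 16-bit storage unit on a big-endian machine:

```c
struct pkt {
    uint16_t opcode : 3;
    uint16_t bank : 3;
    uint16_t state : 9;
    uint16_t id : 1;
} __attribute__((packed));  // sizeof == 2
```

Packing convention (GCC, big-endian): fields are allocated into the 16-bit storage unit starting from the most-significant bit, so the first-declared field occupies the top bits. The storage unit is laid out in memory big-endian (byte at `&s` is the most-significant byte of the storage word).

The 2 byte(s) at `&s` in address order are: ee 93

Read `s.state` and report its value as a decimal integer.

329

[0]=0xee [1]=0x93 (big-endian) → word 0xee93
opcode:3 @ bit 13 → (0xee93>>13)&0x7 = 0x7
bank:3 @ bit 10 → (0xee93>>10)&0x7 = 0x3
state:9 @ bit 1 → (0xee93>>1)&0x1ff = 0x149  ←
id:1 @ bit 0 → (0xee93>>0)&0x1 = 0x1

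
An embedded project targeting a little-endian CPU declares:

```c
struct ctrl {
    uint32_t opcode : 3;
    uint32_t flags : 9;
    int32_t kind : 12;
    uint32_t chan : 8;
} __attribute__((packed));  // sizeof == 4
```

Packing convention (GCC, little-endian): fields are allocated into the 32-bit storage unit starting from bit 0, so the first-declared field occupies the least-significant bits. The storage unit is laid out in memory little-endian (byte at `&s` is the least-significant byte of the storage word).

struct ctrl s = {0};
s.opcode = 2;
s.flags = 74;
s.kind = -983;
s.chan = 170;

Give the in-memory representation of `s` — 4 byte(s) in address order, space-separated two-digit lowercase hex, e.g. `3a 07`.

52 92 c2 aa

opcode:3 = 2 → 0x2 << 0 → word 0x00000002
flags:9 = 74 → 0x4a << 3 → word 0x00000252
kind:12 = -983 → 0xc29 << 12 → word 0x00c29252
chan:8 = 170 → 0xaa << 24 → word 0xaac29252
word = 0xaac29252 → little-endian bytes:
  [0]=0x52  [1]=0x92  [2]=0xc2  [3]=0xaa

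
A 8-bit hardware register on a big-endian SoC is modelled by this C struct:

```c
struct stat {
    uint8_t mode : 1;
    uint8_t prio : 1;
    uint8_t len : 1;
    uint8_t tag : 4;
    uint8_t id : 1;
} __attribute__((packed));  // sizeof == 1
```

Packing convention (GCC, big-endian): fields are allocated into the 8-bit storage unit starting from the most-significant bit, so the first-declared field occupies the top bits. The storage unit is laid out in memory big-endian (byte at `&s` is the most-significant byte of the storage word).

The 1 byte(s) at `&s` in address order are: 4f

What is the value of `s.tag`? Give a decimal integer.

[0]=0x4f (big-endian) → word 0x4f
mode:1 @ bit 7 → (0x4f>>7)&0x1 = 0x0
prio:1 @ bit 6 → (0x4f>>6)&0x1 = 0x1
len:1 @ bit 5 → (0x4f>>5)&0x1 = 0x0
tag:4 @ bit 1 → (0x4f>>1)&0xf = 0x7  ←
id:1 @ bit 0 → (0x4f>>0)&0x1 = 0x1

7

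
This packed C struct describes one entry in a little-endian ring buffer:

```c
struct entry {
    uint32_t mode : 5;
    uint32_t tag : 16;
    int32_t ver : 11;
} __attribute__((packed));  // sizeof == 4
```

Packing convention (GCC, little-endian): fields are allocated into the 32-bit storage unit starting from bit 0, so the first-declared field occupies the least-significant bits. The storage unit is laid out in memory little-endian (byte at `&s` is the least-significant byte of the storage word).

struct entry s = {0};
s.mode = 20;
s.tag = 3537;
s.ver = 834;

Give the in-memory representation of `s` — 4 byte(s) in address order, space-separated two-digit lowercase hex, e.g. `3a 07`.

mode (5b) val=20 bits=0x14 at bit 0: 0x00000014
tag (16b) val=3537 bits=0xdd1 at bit 5: 0x0001ba34
ver (11b) val=834 bits=0x342 at bit 21: 0x6841ba34
word = 0x6841ba34 → little-endian bytes:
  [0]=0x34  [1]=0xba  [2]=0x41  [3]=0x68

34 ba 41 68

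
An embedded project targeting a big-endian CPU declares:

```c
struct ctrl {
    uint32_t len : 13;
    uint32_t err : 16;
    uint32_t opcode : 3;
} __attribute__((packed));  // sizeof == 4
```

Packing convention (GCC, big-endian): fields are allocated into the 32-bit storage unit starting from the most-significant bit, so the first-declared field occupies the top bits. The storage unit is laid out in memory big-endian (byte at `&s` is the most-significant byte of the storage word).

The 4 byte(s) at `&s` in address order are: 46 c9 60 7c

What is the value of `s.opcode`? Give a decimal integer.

[0]=0x46 [1]=0xc9 [2]=0x60 [3]=0x7c (big-endian) → word 0x46c9607c
len [19+:13] = (word>>19) & 0x1fff = 2265
err [3+:16] = (word>>3) & 0xffff = 11279
opcode [0+:3] = (word>>0) & 0x7 = 4  ←

4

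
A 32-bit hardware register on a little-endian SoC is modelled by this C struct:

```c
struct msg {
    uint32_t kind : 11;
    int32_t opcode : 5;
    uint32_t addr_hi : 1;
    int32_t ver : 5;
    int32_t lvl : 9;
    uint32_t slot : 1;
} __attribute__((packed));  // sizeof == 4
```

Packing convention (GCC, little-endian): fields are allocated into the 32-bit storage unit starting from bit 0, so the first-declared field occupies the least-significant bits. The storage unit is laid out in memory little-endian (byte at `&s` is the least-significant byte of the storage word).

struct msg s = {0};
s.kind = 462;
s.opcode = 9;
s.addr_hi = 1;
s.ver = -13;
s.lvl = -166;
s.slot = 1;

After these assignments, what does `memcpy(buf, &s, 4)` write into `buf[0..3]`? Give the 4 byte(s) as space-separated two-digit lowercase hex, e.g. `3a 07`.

kind (11b) val=462 bits=0x1ce at bit 0: 0x000001ce
opcode (5b) val=9 bits=0x9 at bit 11: 0x000049ce
addr_hi (1b) val=1 bits=0x1 at bit 16: 0x000149ce
ver (5b) val=-13 bits=0x13 at bit 17: 0x002749ce
lvl (9b) val=-166 bits=0x15a at bit 22: 0x56a749ce
slot (1b) val=1 bits=0x1 at bit 31: 0xd6a749ce
word = 0xd6a749ce → little-endian bytes:
  [0]=0xce  [1]=0x49  [2]=0xa7  [3]=0xd6

ce 49 a7 d6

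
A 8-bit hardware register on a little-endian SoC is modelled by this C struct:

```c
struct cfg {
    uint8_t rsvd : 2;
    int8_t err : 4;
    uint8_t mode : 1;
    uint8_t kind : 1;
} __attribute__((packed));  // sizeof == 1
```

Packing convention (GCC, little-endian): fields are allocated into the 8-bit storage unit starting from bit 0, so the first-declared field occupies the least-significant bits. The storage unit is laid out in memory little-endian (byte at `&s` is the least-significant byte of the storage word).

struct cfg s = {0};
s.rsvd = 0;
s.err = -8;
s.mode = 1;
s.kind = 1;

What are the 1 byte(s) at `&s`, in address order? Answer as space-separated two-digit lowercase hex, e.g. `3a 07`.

e0

rsvd (2b) val=0 bits=0x0 at bit 0: 0x00
err (4b) val=-8 bits=0x8 at bit 2: 0x20
mode (1b) val=1 bits=0x1 at bit 6: 0x60
kind (1b) val=1 bits=0x1 at bit 7: 0xe0
word = 0xe0 → little-endian bytes:
  [0]=0xe0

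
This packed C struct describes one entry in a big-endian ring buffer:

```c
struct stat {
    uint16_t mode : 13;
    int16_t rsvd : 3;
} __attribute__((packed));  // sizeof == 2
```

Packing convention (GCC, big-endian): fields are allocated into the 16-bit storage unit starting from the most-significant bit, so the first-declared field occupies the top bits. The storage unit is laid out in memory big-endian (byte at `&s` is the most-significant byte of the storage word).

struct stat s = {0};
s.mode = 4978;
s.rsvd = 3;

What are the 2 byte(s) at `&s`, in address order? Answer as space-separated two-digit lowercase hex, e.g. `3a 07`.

9b 93

[3+:13] mode=4978 & 0x1fff = 0x1372; word=0x9b90
[0+:3] rsvd=3 & 0x7 = 0x3; word=0x9b93
word = 0x9b93 → big-endian bytes:
  [0]=0x9b  [1]=0x93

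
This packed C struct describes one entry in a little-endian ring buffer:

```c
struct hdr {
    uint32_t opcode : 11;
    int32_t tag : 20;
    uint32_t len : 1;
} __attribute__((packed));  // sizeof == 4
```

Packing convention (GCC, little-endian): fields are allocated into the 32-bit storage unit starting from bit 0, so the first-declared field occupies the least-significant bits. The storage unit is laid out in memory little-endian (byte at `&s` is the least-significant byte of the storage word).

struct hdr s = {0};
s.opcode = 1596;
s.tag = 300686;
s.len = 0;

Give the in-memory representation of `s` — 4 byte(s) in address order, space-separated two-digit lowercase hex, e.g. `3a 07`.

opcode:11 = 1596 → 0x63c << 0 → word 0x0000063c
tag:20 = 300686 → 0x4968e << 11 → word 0x24b4763c
len:1 = 0 → 0x0 << 31 → word 0x24b4763c
word = 0x24b4763c → little-endian bytes:
  [0]=0x3c  [1]=0x76  [2]=0xb4  [3]=0x24

3c 76 b4 24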